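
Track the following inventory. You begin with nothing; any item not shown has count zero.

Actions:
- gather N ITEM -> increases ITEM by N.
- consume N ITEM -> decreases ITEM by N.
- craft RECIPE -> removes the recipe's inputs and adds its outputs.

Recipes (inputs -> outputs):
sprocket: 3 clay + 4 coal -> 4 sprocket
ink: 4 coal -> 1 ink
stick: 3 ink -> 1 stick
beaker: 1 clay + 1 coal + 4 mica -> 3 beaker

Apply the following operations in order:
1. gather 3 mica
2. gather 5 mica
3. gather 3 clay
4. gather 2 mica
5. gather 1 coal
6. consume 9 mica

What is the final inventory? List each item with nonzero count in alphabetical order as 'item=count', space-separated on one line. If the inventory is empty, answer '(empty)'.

After 1 (gather 3 mica): mica=3
After 2 (gather 5 mica): mica=8
After 3 (gather 3 clay): clay=3 mica=8
After 4 (gather 2 mica): clay=3 mica=10
After 5 (gather 1 coal): clay=3 coal=1 mica=10
After 6 (consume 9 mica): clay=3 coal=1 mica=1

Answer: clay=3 coal=1 mica=1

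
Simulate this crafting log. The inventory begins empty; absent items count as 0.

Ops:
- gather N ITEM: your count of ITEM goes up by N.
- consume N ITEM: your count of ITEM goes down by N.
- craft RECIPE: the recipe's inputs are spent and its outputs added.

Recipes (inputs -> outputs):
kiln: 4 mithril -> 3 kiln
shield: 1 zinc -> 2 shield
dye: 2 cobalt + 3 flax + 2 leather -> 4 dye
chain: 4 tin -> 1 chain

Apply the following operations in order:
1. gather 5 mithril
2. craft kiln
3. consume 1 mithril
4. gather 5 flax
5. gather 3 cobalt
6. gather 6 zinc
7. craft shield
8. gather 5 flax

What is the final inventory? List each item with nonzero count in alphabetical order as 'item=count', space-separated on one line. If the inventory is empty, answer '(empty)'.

After 1 (gather 5 mithril): mithril=5
After 2 (craft kiln): kiln=3 mithril=1
After 3 (consume 1 mithril): kiln=3
After 4 (gather 5 flax): flax=5 kiln=3
After 5 (gather 3 cobalt): cobalt=3 flax=5 kiln=3
After 6 (gather 6 zinc): cobalt=3 flax=5 kiln=3 zinc=6
After 7 (craft shield): cobalt=3 flax=5 kiln=3 shield=2 zinc=5
After 8 (gather 5 flax): cobalt=3 flax=10 kiln=3 shield=2 zinc=5

Answer: cobalt=3 flax=10 kiln=3 shield=2 zinc=5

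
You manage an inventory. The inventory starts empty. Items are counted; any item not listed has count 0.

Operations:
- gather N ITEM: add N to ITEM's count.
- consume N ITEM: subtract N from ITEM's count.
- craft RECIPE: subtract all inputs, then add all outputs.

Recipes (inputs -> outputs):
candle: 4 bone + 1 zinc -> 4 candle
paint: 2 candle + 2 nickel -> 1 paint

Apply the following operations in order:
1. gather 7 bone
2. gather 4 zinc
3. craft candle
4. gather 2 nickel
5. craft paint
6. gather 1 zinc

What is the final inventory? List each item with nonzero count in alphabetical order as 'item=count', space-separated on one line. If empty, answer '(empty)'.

After 1 (gather 7 bone): bone=7
After 2 (gather 4 zinc): bone=7 zinc=4
After 3 (craft candle): bone=3 candle=4 zinc=3
After 4 (gather 2 nickel): bone=3 candle=4 nickel=2 zinc=3
After 5 (craft paint): bone=3 candle=2 paint=1 zinc=3
After 6 (gather 1 zinc): bone=3 candle=2 paint=1 zinc=4

Answer: bone=3 candle=2 paint=1 zinc=4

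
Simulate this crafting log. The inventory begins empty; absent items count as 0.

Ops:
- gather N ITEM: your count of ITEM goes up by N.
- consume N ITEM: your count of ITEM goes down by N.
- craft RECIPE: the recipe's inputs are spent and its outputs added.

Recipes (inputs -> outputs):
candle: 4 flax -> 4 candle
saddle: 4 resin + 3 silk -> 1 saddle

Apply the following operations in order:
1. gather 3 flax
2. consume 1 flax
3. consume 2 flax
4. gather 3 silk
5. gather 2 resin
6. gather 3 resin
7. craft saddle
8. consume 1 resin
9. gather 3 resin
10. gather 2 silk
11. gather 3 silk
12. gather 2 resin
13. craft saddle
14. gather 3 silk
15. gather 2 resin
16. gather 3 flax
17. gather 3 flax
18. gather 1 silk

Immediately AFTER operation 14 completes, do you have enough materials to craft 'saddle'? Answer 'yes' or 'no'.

After 1 (gather 3 flax): flax=3
After 2 (consume 1 flax): flax=2
After 3 (consume 2 flax): (empty)
After 4 (gather 3 silk): silk=3
After 5 (gather 2 resin): resin=2 silk=3
After 6 (gather 3 resin): resin=5 silk=3
After 7 (craft saddle): resin=1 saddle=1
After 8 (consume 1 resin): saddle=1
After 9 (gather 3 resin): resin=3 saddle=1
After 10 (gather 2 silk): resin=3 saddle=1 silk=2
After 11 (gather 3 silk): resin=3 saddle=1 silk=5
After 12 (gather 2 resin): resin=5 saddle=1 silk=5
After 13 (craft saddle): resin=1 saddle=2 silk=2
After 14 (gather 3 silk): resin=1 saddle=2 silk=5

Answer: no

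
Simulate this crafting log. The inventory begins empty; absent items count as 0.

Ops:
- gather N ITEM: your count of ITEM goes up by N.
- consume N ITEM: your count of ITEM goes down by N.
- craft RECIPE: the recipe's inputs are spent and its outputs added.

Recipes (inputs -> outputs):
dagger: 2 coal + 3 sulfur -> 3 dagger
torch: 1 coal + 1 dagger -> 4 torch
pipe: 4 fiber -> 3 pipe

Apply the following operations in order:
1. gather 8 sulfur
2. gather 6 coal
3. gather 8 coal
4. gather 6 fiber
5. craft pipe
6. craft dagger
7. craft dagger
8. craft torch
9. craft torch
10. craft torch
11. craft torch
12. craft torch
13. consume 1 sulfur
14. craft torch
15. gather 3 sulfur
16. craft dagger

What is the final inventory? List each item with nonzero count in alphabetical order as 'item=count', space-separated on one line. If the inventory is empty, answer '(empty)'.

After 1 (gather 8 sulfur): sulfur=8
After 2 (gather 6 coal): coal=6 sulfur=8
After 3 (gather 8 coal): coal=14 sulfur=8
After 4 (gather 6 fiber): coal=14 fiber=6 sulfur=8
After 5 (craft pipe): coal=14 fiber=2 pipe=3 sulfur=8
After 6 (craft dagger): coal=12 dagger=3 fiber=2 pipe=3 sulfur=5
After 7 (craft dagger): coal=10 dagger=6 fiber=2 pipe=3 sulfur=2
After 8 (craft torch): coal=9 dagger=5 fiber=2 pipe=3 sulfur=2 torch=4
After 9 (craft torch): coal=8 dagger=4 fiber=2 pipe=3 sulfur=2 torch=8
After 10 (craft torch): coal=7 dagger=3 fiber=2 pipe=3 sulfur=2 torch=12
After 11 (craft torch): coal=6 dagger=2 fiber=2 pipe=3 sulfur=2 torch=16
After 12 (craft torch): coal=5 dagger=1 fiber=2 pipe=3 sulfur=2 torch=20
After 13 (consume 1 sulfur): coal=5 dagger=1 fiber=2 pipe=3 sulfur=1 torch=20
After 14 (craft torch): coal=4 fiber=2 pipe=3 sulfur=1 torch=24
After 15 (gather 3 sulfur): coal=4 fiber=2 pipe=3 sulfur=4 torch=24
After 16 (craft dagger): coal=2 dagger=3 fiber=2 pipe=3 sulfur=1 torch=24

Answer: coal=2 dagger=3 fiber=2 pipe=3 sulfur=1 torch=24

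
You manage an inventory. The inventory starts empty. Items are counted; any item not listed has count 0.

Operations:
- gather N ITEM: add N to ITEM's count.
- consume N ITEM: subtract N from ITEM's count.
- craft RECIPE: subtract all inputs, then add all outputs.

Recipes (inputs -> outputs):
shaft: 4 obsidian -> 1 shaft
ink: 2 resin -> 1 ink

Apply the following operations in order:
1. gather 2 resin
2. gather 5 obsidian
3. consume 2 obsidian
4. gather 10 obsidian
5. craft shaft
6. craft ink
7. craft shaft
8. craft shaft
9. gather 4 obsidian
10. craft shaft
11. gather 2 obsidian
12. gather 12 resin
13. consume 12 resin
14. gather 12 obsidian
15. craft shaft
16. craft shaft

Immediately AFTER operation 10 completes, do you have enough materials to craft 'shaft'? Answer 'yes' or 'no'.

Answer: no

Derivation:
After 1 (gather 2 resin): resin=2
After 2 (gather 5 obsidian): obsidian=5 resin=2
After 3 (consume 2 obsidian): obsidian=3 resin=2
After 4 (gather 10 obsidian): obsidian=13 resin=2
After 5 (craft shaft): obsidian=9 resin=2 shaft=1
After 6 (craft ink): ink=1 obsidian=9 shaft=1
After 7 (craft shaft): ink=1 obsidian=5 shaft=2
After 8 (craft shaft): ink=1 obsidian=1 shaft=3
After 9 (gather 4 obsidian): ink=1 obsidian=5 shaft=3
After 10 (craft shaft): ink=1 obsidian=1 shaft=4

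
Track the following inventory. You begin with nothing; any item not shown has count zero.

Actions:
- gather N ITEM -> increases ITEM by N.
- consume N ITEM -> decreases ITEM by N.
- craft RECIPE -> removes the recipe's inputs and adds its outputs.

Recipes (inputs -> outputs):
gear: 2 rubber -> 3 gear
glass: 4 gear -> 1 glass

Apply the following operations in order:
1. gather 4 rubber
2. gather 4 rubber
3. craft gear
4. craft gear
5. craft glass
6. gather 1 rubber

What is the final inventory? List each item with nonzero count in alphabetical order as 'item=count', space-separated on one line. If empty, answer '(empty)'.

Answer: gear=2 glass=1 rubber=5

Derivation:
After 1 (gather 4 rubber): rubber=4
After 2 (gather 4 rubber): rubber=8
After 3 (craft gear): gear=3 rubber=6
After 4 (craft gear): gear=6 rubber=4
After 5 (craft glass): gear=2 glass=1 rubber=4
After 6 (gather 1 rubber): gear=2 glass=1 rubber=5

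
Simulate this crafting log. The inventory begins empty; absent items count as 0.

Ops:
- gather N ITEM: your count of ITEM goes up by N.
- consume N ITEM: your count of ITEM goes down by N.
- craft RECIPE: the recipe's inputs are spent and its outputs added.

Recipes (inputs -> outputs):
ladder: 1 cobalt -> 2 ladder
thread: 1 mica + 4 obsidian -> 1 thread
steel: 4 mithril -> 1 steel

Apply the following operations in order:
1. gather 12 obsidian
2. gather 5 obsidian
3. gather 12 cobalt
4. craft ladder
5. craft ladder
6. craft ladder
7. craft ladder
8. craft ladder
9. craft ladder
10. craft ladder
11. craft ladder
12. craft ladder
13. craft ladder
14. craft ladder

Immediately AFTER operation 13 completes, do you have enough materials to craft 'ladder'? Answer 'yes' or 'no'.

After 1 (gather 12 obsidian): obsidian=12
After 2 (gather 5 obsidian): obsidian=17
After 3 (gather 12 cobalt): cobalt=12 obsidian=17
After 4 (craft ladder): cobalt=11 ladder=2 obsidian=17
After 5 (craft ladder): cobalt=10 ladder=4 obsidian=17
After 6 (craft ladder): cobalt=9 ladder=6 obsidian=17
After 7 (craft ladder): cobalt=8 ladder=8 obsidian=17
After 8 (craft ladder): cobalt=7 ladder=10 obsidian=17
After 9 (craft ladder): cobalt=6 ladder=12 obsidian=17
After 10 (craft ladder): cobalt=5 ladder=14 obsidian=17
After 11 (craft ladder): cobalt=4 ladder=16 obsidian=17
After 12 (craft ladder): cobalt=3 ladder=18 obsidian=17
After 13 (craft ladder): cobalt=2 ladder=20 obsidian=17

Answer: yes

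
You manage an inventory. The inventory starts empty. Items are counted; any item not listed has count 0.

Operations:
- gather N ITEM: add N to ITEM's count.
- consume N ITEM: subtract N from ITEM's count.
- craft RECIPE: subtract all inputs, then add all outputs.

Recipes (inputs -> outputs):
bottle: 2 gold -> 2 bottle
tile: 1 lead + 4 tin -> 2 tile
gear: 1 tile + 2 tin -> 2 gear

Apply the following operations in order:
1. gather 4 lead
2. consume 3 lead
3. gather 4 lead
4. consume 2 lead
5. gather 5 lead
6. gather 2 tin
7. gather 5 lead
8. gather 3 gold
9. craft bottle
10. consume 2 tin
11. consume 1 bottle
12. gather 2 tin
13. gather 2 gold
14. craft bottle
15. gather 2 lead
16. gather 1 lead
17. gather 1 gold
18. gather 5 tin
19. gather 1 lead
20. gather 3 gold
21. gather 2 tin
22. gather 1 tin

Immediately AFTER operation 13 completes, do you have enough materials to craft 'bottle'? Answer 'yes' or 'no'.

After 1 (gather 4 lead): lead=4
After 2 (consume 3 lead): lead=1
After 3 (gather 4 lead): lead=5
After 4 (consume 2 lead): lead=3
After 5 (gather 5 lead): lead=8
After 6 (gather 2 tin): lead=8 tin=2
After 7 (gather 5 lead): lead=13 tin=2
After 8 (gather 3 gold): gold=3 lead=13 tin=2
After 9 (craft bottle): bottle=2 gold=1 lead=13 tin=2
After 10 (consume 2 tin): bottle=2 gold=1 lead=13
After 11 (consume 1 bottle): bottle=1 gold=1 lead=13
After 12 (gather 2 tin): bottle=1 gold=1 lead=13 tin=2
After 13 (gather 2 gold): bottle=1 gold=3 lead=13 tin=2

Answer: yes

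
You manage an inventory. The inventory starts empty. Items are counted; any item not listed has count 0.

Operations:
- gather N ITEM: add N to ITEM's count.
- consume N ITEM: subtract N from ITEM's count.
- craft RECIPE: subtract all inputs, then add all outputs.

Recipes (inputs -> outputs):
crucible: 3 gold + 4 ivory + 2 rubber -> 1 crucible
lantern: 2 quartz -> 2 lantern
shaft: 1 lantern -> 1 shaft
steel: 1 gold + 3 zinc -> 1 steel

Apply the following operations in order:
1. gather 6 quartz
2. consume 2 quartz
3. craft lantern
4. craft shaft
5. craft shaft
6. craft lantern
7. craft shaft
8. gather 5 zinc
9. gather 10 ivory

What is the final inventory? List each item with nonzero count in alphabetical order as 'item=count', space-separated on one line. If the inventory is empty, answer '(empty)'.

Answer: ivory=10 lantern=1 shaft=3 zinc=5

Derivation:
After 1 (gather 6 quartz): quartz=6
After 2 (consume 2 quartz): quartz=4
After 3 (craft lantern): lantern=2 quartz=2
After 4 (craft shaft): lantern=1 quartz=2 shaft=1
After 5 (craft shaft): quartz=2 shaft=2
After 6 (craft lantern): lantern=2 shaft=2
After 7 (craft shaft): lantern=1 shaft=3
After 8 (gather 5 zinc): lantern=1 shaft=3 zinc=5
After 9 (gather 10 ivory): ivory=10 lantern=1 shaft=3 zinc=5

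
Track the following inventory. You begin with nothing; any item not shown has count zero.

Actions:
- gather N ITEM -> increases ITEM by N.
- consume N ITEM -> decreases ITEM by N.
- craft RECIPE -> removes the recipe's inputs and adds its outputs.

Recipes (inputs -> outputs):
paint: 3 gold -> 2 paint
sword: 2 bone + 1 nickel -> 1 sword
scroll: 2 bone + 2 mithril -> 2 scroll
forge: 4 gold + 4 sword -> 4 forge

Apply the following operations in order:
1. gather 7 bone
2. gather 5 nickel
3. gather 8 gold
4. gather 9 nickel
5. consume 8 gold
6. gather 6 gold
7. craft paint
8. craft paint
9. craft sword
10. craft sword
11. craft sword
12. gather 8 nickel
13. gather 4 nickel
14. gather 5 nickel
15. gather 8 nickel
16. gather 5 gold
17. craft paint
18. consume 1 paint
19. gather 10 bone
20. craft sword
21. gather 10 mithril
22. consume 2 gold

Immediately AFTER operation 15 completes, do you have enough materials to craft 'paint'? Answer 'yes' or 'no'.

Answer: no

Derivation:
After 1 (gather 7 bone): bone=7
After 2 (gather 5 nickel): bone=7 nickel=5
After 3 (gather 8 gold): bone=7 gold=8 nickel=5
After 4 (gather 9 nickel): bone=7 gold=8 nickel=14
After 5 (consume 8 gold): bone=7 nickel=14
After 6 (gather 6 gold): bone=7 gold=6 nickel=14
After 7 (craft paint): bone=7 gold=3 nickel=14 paint=2
After 8 (craft paint): bone=7 nickel=14 paint=4
After 9 (craft sword): bone=5 nickel=13 paint=4 sword=1
After 10 (craft sword): bone=3 nickel=12 paint=4 sword=2
After 11 (craft sword): bone=1 nickel=11 paint=4 sword=3
After 12 (gather 8 nickel): bone=1 nickel=19 paint=4 sword=3
After 13 (gather 4 nickel): bone=1 nickel=23 paint=4 sword=3
After 14 (gather 5 nickel): bone=1 nickel=28 paint=4 sword=3
After 15 (gather 8 nickel): bone=1 nickel=36 paint=4 sword=3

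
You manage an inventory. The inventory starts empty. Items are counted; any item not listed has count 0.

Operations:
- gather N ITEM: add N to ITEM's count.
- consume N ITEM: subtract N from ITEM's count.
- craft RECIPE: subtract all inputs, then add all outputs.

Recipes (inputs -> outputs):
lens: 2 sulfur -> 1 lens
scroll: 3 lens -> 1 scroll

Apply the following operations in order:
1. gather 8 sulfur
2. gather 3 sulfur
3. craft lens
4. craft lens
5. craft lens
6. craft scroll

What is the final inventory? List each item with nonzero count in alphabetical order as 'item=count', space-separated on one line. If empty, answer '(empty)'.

After 1 (gather 8 sulfur): sulfur=8
After 2 (gather 3 sulfur): sulfur=11
After 3 (craft lens): lens=1 sulfur=9
After 4 (craft lens): lens=2 sulfur=7
After 5 (craft lens): lens=3 sulfur=5
After 6 (craft scroll): scroll=1 sulfur=5

Answer: scroll=1 sulfur=5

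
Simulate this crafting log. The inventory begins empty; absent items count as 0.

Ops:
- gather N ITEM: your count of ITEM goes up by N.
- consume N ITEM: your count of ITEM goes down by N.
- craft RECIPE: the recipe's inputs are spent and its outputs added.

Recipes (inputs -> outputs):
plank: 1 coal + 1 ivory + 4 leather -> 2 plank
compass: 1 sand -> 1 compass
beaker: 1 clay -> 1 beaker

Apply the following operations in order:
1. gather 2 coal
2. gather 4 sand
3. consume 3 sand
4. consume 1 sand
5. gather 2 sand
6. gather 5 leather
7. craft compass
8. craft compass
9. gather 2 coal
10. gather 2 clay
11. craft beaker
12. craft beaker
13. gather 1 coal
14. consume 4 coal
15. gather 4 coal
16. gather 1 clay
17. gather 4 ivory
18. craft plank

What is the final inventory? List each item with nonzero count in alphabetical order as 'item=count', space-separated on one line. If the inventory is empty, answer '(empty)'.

Answer: beaker=2 clay=1 coal=4 compass=2 ivory=3 leather=1 plank=2

Derivation:
After 1 (gather 2 coal): coal=2
After 2 (gather 4 sand): coal=2 sand=4
After 3 (consume 3 sand): coal=2 sand=1
After 4 (consume 1 sand): coal=2
After 5 (gather 2 sand): coal=2 sand=2
After 6 (gather 5 leather): coal=2 leather=5 sand=2
After 7 (craft compass): coal=2 compass=1 leather=5 sand=1
After 8 (craft compass): coal=2 compass=2 leather=5
After 9 (gather 2 coal): coal=4 compass=2 leather=5
After 10 (gather 2 clay): clay=2 coal=4 compass=2 leather=5
After 11 (craft beaker): beaker=1 clay=1 coal=4 compass=2 leather=5
After 12 (craft beaker): beaker=2 coal=4 compass=2 leather=5
After 13 (gather 1 coal): beaker=2 coal=5 compass=2 leather=5
After 14 (consume 4 coal): beaker=2 coal=1 compass=2 leather=5
After 15 (gather 4 coal): beaker=2 coal=5 compass=2 leather=5
After 16 (gather 1 clay): beaker=2 clay=1 coal=5 compass=2 leather=5
After 17 (gather 4 ivory): beaker=2 clay=1 coal=5 compass=2 ivory=4 leather=5
After 18 (craft plank): beaker=2 clay=1 coal=4 compass=2 ivory=3 leather=1 plank=2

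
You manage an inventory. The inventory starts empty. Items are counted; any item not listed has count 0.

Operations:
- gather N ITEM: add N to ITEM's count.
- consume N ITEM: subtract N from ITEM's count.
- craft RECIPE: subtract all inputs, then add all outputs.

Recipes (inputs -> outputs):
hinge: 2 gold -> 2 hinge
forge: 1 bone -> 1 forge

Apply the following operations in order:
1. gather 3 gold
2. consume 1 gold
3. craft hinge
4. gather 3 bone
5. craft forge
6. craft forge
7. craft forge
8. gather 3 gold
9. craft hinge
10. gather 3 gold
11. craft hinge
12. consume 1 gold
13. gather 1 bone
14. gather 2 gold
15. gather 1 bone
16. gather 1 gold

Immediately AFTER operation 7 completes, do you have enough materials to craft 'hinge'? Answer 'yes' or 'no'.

Answer: no

Derivation:
After 1 (gather 3 gold): gold=3
After 2 (consume 1 gold): gold=2
After 3 (craft hinge): hinge=2
After 4 (gather 3 bone): bone=3 hinge=2
After 5 (craft forge): bone=2 forge=1 hinge=2
After 6 (craft forge): bone=1 forge=2 hinge=2
After 7 (craft forge): forge=3 hinge=2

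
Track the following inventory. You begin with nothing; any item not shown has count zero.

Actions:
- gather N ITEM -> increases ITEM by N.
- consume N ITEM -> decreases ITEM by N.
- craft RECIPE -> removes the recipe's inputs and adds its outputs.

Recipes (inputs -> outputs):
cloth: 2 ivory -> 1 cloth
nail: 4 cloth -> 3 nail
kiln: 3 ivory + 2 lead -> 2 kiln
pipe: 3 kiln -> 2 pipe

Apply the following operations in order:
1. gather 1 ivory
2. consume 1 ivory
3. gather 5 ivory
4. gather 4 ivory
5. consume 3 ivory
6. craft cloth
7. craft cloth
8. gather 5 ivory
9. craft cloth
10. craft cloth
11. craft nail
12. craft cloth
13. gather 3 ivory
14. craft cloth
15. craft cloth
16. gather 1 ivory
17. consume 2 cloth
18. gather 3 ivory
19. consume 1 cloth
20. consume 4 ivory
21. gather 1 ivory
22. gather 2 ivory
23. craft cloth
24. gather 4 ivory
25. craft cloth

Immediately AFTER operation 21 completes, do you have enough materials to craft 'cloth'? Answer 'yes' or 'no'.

Answer: no

Derivation:
After 1 (gather 1 ivory): ivory=1
After 2 (consume 1 ivory): (empty)
After 3 (gather 5 ivory): ivory=5
After 4 (gather 4 ivory): ivory=9
After 5 (consume 3 ivory): ivory=6
After 6 (craft cloth): cloth=1 ivory=4
After 7 (craft cloth): cloth=2 ivory=2
After 8 (gather 5 ivory): cloth=2 ivory=7
After 9 (craft cloth): cloth=3 ivory=5
After 10 (craft cloth): cloth=4 ivory=3
After 11 (craft nail): ivory=3 nail=3
After 12 (craft cloth): cloth=1 ivory=1 nail=3
After 13 (gather 3 ivory): cloth=1 ivory=4 nail=3
After 14 (craft cloth): cloth=2 ivory=2 nail=3
After 15 (craft cloth): cloth=3 nail=3
After 16 (gather 1 ivory): cloth=3 ivory=1 nail=3
After 17 (consume 2 cloth): cloth=1 ivory=1 nail=3
After 18 (gather 3 ivory): cloth=1 ivory=4 nail=3
After 19 (consume 1 cloth): ivory=4 nail=3
After 20 (consume 4 ivory): nail=3
After 21 (gather 1 ivory): ivory=1 nail=3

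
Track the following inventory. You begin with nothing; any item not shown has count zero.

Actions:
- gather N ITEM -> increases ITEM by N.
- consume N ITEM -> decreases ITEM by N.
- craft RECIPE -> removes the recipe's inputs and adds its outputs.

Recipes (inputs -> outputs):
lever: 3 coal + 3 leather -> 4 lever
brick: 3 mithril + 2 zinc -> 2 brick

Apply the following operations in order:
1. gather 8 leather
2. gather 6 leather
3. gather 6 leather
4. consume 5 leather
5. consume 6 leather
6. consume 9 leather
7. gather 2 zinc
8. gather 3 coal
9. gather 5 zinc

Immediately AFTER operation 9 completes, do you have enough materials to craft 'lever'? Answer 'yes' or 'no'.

Answer: no

Derivation:
After 1 (gather 8 leather): leather=8
After 2 (gather 6 leather): leather=14
After 3 (gather 6 leather): leather=20
After 4 (consume 5 leather): leather=15
After 5 (consume 6 leather): leather=9
After 6 (consume 9 leather): (empty)
After 7 (gather 2 zinc): zinc=2
After 8 (gather 3 coal): coal=3 zinc=2
After 9 (gather 5 zinc): coal=3 zinc=7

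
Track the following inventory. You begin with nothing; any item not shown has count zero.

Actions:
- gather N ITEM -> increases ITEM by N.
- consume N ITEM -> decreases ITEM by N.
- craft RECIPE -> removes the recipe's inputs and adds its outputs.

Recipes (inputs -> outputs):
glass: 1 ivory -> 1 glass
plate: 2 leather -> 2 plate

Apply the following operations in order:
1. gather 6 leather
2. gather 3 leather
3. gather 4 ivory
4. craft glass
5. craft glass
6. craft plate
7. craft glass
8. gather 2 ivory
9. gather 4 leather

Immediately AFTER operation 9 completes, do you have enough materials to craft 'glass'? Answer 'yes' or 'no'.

After 1 (gather 6 leather): leather=6
After 2 (gather 3 leather): leather=9
After 3 (gather 4 ivory): ivory=4 leather=9
After 4 (craft glass): glass=1 ivory=3 leather=9
After 5 (craft glass): glass=2 ivory=2 leather=9
After 6 (craft plate): glass=2 ivory=2 leather=7 plate=2
After 7 (craft glass): glass=3 ivory=1 leather=7 plate=2
After 8 (gather 2 ivory): glass=3 ivory=3 leather=7 plate=2
After 9 (gather 4 leather): glass=3 ivory=3 leather=11 plate=2

Answer: yes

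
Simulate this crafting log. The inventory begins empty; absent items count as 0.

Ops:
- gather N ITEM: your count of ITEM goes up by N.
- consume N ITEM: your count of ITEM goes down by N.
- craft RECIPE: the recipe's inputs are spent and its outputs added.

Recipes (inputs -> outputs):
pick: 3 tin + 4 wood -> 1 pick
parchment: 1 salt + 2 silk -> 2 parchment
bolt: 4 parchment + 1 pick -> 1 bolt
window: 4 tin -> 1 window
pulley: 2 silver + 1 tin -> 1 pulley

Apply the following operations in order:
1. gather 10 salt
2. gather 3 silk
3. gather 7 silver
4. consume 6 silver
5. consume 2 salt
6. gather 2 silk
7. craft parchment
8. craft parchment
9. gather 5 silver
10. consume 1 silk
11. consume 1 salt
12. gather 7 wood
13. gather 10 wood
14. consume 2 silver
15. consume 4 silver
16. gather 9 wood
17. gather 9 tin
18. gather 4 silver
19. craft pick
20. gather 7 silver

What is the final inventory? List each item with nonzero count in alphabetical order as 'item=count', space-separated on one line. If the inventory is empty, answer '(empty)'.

After 1 (gather 10 salt): salt=10
After 2 (gather 3 silk): salt=10 silk=3
After 3 (gather 7 silver): salt=10 silk=3 silver=7
After 4 (consume 6 silver): salt=10 silk=3 silver=1
After 5 (consume 2 salt): salt=8 silk=3 silver=1
After 6 (gather 2 silk): salt=8 silk=5 silver=1
After 7 (craft parchment): parchment=2 salt=7 silk=3 silver=1
After 8 (craft parchment): parchment=4 salt=6 silk=1 silver=1
After 9 (gather 5 silver): parchment=4 salt=6 silk=1 silver=6
After 10 (consume 1 silk): parchment=4 salt=6 silver=6
After 11 (consume 1 salt): parchment=4 salt=5 silver=6
After 12 (gather 7 wood): parchment=4 salt=5 silver=6 wood=7
After 13 (gather 10 wood): parchment=4 salt=5 silver=6 wood=17
After 14 (consume 2 silver): parchment=4 salt=5 silver=4 wood=17
After 15 (consume 4 silver): parchment=4 salt=5 wood=17
After 16 (gather 9 wood): parchment=4 salt=5 wood=26
After 17 (gather 9 tin): parchment=4 salt=5 tin=9 wood=26
After 18 (gather 4 silver): parchment=4 salt=5 silver=4 tin=9 wood=26
After 19 (craft pick): parchment=4 pick=1 salt=5 silver=4 tin=6 wood=22
After 20 (gather 7 silver): parchment=4 pick=1 salt=5 silver=11 tin=6 wood=22

Answer: parchment=4 pick=1 salt=5 silver=11 tin=6 wood=22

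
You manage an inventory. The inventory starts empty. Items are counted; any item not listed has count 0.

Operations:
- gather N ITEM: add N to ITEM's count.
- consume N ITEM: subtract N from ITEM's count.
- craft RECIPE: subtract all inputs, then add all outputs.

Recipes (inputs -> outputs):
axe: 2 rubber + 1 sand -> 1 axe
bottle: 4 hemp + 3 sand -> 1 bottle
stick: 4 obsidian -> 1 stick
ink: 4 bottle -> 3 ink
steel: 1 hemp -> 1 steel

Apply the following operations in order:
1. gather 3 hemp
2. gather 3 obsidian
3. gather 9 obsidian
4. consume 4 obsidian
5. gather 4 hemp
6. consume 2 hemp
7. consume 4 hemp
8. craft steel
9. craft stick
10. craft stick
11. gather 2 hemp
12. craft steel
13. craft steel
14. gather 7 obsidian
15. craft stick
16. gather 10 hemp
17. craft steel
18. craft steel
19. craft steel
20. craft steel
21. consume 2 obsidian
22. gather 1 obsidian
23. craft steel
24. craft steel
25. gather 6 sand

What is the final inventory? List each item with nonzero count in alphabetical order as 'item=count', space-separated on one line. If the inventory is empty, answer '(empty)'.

Answer: hemp=4 obsidian=2 sand=6 steel=9 stick=3

Derivation:
After 1 (gather 3 hemp): hemp=3
After 2 (gather 3 obsidian): hemp=3 obsidian=3
After 3 (gather 9 obsidian): hemp=3 obsidian=12
After 4 (consume 4 obsidian): hemp=3 obsidian=8
After 5 (gather 4 hemp): hemp=7 obsidian=8
After 6 (consume 2 hemp): hemp=5 obsidian=8
After 7 (consume 4 hemp): hemp=1 obsidian=8
After 8 (craft steel): obsidian=8 steel=1
After 9 (craft stick): obsidian=4 steel=1 stick=1
After 10 (craft stick): steel=1 stick=2
After 11 (gather 2 hemp): hemp=2 steel=1 stick=2
After 12 (craft steel): hemp=1 steel=2 stick=2
After 13 (craft steel): steel=3 stick=2
After 14 (gather 7 obsidian): obsidian=7 steel=3 stick=2
After 15 (craft stick): obsidian=3 steel=3 stick=3
After 16 (gather 10 hemp): hemp=10 obsidian=3 steel=3 stick=3
After 17 (craft steel): hemp=9 obsidian=3 steel=4 stick=3
After 18 (craft steel): hemp=8 obsidian=3 steel=5 stick=3
After 19 (craft steel): hemp=7 obsidian=3 steel=6 stick=3
After 20 (craft steel): hemp=6 obsidian=3 steel=7 stick=3
After 21 (consume 2 obsidian): hemp=6 obsidian=1 steel=7 stick=3
After 22 (gather 1 obsidian): hemp=6 obsidian=2 steel=7 stick=3
After 23 (craft steel): hemp=5 obsidian=2 steel=8 stick=3
After 24 (craft steel): hemp=4 obsidian=2 steel=9 stick=3
After 25 (gather 6 sand): hemp=4 obsidian=2 sand=6 steel=9 stick=3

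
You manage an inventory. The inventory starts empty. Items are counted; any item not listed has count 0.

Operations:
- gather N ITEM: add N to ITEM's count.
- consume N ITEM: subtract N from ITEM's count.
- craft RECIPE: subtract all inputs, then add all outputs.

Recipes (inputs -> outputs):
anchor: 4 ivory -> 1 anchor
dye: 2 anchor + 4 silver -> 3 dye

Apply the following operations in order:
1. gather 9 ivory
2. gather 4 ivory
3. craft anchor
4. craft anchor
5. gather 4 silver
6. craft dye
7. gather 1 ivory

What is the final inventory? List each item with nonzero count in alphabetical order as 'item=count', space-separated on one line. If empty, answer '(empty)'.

Answer: dye=3 ivory=6

Derivation:
After 1 (gather 9 ivory): ivory=9
After 2 (gather 4 ivory): ivory=13
After 3 (craft anchor): anchor=1 ivory=9
After 4 (craft anchor): anchor=2 ivory=5
After 5 (gather 4 silver): anchor=2 ivory=5 silver=4
After 6 (craft dye): dye=3 ivory=5
After 7 (gather 1 ivory): dye=3 ivory=6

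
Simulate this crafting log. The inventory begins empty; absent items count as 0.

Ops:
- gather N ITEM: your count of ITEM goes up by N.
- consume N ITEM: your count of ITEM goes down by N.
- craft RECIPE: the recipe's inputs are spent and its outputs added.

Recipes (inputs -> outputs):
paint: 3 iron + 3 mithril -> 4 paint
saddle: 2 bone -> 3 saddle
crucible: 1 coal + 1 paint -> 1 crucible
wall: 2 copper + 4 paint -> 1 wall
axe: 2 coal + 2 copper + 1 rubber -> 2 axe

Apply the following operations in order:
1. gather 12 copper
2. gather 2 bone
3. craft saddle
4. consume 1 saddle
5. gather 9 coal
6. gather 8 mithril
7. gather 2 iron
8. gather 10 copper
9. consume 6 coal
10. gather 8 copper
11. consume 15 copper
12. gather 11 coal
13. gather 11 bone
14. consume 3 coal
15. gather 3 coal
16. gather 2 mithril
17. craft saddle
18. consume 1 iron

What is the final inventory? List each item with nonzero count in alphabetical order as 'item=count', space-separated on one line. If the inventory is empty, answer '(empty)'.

After 1 (gather 12 copper): copper=12
After 2 (gather 2 bone): bone=2 copper=12
After 3 (craft saddle): copper=12 saddle=3
After 4 (consume 1 saddle): copper=12 saddle=2
After 5 (gather 9 coal): coal=9 copper=12 saddle=2
After 6 (gather 8 mithril): coal=9 copper=12 mithril=8 saddle=2
After 7 (gather 2 iron): coal=9 copper=12 iron=2 mithril=8 saddle=2
After 8 (gather 10 copper): coal=9 copper=22 iron=2 mithril=8 saddle=2
After 9 (consume 6 coal): coal=3 copper=22 iron=2 mithril=8 saddle=2
After 10 (gather 8 copper): coal=3 copper=30 iron=2 mithril=8 saddle=2
After 11 (consume 15 copper): coal=3 copper=15 iron=2 mithril=8 saddle=2
After 12 (gather 11 coal): coal=14 copper=15 iron=2 mithril=8 saddle=2
After 13 (gather 11 bone): bone=11 coal=14 copper=15 iron=2 mithril=8 saddle=2
After 14 (consume 3 coal): bone=11 coal=11 copper=15 iron=2 mithril=8 saddle=2
After 15 (gather 3 coal): bone=11 coal=14 copper=15 iron=2 mithril=8 saddle=2
After 16 (gather 2 mithril): bone=11 coal=14 copper=15 iron=2 mithril=10 saddle=2
After 17 (craft saddle): bone=9 coal=14 copper=15 iron=2 mithril=10 saddle=5
After 18 (consume 1 iron): bone=9 coal=14 copper=15 iron=1 mithril=10 saddle=5

Answer: bone=9 coal=14 copper=15 iron=1 mithril=10 saddle=5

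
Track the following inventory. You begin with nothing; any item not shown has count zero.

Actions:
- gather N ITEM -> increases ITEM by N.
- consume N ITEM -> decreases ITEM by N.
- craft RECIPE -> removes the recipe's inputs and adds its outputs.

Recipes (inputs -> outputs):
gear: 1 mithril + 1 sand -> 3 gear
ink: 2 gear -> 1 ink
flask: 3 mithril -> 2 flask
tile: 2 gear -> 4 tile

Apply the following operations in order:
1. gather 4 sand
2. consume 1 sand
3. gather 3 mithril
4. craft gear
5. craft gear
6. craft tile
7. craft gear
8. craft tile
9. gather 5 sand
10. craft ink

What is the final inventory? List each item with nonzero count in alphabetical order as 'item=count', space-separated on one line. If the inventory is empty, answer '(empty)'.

After 1 (gather 4 sand): sand=4
After 2 (consume 1 sand): sand=3
After 3 (gather 3 mithril): mithril=3 sand=3
After 4 (craft gear): gear=3 mithril=2 sand=2
After 5 (craft gear): gear=6 mithril=1 sand=1
After 6 (craft tile): gear=4 mithril=1 sand=1 tile=4
After 7 (craft gear): gear=7 tile=4
After 8 (craft tile): gear=5 tile=8
After 9 (gather 5 sand): gear=5 sand=5 tile=8
After 10 (craft ink): gear=3 ink=1 sand=5 tile=8

Answer: gear=3 ink=1 sand=5 tile=8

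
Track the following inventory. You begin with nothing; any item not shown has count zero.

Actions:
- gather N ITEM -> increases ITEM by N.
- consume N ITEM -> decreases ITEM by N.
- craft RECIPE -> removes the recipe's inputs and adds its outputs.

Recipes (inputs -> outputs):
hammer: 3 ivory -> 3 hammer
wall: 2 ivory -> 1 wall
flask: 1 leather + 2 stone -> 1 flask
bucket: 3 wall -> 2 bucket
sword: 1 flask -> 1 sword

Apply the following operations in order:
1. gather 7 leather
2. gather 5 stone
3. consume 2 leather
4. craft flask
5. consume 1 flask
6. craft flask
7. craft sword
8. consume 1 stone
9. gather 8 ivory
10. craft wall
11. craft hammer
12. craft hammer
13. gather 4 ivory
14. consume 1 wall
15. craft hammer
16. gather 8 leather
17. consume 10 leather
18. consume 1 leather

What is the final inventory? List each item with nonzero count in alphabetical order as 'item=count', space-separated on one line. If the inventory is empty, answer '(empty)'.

After 1 (gather 7 leather): leather=7
After 2 (gather 5 stone): leather=7 stone=5
After 3 (consume 2 leather): leather=5 stone=5
After 4 (craft flask): flask=1 leather=4 stone=3
After 5 (consume 1 flask): leather=4 stone=3
After 6 (craft flask): flask=1 leather=3 stone=1
After 7 (craft sword): leather=3 stone=1 sword=1
After 8 (consume 1 stone): leather=3 sword=1
After 9 (gather 8 ivory): ivory=8 leather=3 sword=1
After 10 (craft wall): ivory=6 leather=3 sword=1 wall=1
After 11 (craft hammer): hammer=3 ivory=3 leather=3 sword=1 wall=1
After 12 (craft hammer): hammer=6 leather=3 sword=1 wall=1
After 13 (gather 4 ivory): hammer=6 ivory=4 leather=3 sword=1 wall=1
After 14 (consume 1 wall): hammer=6 ivory=4 leather=3 sword=1
After 15 (craft hammer): hammer=9 ivory=1 leather=3 sword=1
After 16 (gather 8 leather): hammer=9 ivory=1 leather=11 sword=1
After 17 (consume 10 leather): hammer=9 ivory=1 leather=1 sword=1
After 18 (consume 1 leather): hammer=9 ivory=1 sword=1

Answer: hammer=9 ivory=1 sword=1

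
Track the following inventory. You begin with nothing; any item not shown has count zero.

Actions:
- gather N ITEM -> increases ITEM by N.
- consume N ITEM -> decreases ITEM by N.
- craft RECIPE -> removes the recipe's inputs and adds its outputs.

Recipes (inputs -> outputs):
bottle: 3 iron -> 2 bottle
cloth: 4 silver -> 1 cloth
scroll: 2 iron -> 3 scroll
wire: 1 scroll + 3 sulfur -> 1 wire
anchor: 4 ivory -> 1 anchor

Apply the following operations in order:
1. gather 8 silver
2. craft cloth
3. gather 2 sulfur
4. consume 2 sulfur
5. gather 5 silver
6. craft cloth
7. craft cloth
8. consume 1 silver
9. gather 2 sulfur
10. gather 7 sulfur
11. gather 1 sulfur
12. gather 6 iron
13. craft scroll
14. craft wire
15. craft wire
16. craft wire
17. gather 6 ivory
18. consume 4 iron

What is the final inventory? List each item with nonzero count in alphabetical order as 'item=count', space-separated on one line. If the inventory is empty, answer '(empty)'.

After 1 (gather 8 silver): silver=8
After 2 (craft cloth): cloth=1 silver=4
After 3 (gather 2 sulfur): cloth=1 silver=4 sulfur=2
After 4 (consume 2 sulfur): cloth=1 silver=4
After 5 (gather 5 silver): cloth=1 silver=9
After 6 (craft cloth): cloth=2 silver=5
After 7 (craft cloth): cloth=3 silver=1
After 8 (consume 1 silver): cloth=3
After 9 (gather 2 sulfur): cloth=3 sulfur=2
After 10 (gather 7 sulfur): cloth=3 sulfur=9
After 11 (gather 1 sulfur): cloth=3 sulfur=10
After 12 (gather 6 iron): cloth=3 iron=6 sulfur=10
After 13 (craft scroll): cloth=3 iron=4 scroll=3 sulfur=10
After 14 (craft wire): cloth=3 iron=4 scroll=2 sulfur=7 wire=1
After 15 (craft wire): cloth=3 iron=4 scroll=1 sulfur=4 wire=2
After 16 (craft wire): cloth=3 iron=4 sulfur=1 wire=3
After 17 (gather 6 ivory): cloth=3 iron=4 ivory=6 sulfur=1 wire=3
After 18 (consume 4 iron): cloth=3 ivory=6 sulfur=1 wire=3

Answer: cloth=3 ivory=6 sulfur=1 wire=3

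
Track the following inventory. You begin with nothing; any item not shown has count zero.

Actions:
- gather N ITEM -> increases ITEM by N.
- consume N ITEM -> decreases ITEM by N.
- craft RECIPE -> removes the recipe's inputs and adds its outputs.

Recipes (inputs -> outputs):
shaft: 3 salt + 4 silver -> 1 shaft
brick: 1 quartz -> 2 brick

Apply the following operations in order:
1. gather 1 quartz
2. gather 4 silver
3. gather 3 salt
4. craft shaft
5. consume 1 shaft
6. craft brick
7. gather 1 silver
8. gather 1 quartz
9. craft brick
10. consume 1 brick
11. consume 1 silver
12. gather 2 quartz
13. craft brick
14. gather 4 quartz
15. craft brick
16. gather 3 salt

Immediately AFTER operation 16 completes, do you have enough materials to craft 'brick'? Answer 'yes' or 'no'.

After 1 (gather 1 quartz): quartz=1
After 2 (gather 4 silver): quartz=1 silver=4
After 3 (gather 3 salt): quartz=1 salt=3 silver=4
After 4 (craft shaft): quartz=1 shaft=1
After 5 (consume 1 shaft): quartz=1
After 6 (craft brick): brick=2
After 7 (gather 1 silver): brick=2 silver=1
After 8 (gather 1 quartz): brick=2 quartz=1 silver=1
After 9 (craft brick): brick=4 silver=1
After 10 (consume 1 brick): brick=3 silver=1
After 11 (consume 1 silver): brick=3
After 12 (gather 2 quartz): brick=3 quartz=2
After 13 (craft brick): brick=5 quartz=1
After 14 (gather 4 quartz): brick=5 quartz=5
After 15 (craft brick): brick=7 quartz=4
After 16 (gather 3 salt): brick=7 quartz=4 salt=3

Answer: yes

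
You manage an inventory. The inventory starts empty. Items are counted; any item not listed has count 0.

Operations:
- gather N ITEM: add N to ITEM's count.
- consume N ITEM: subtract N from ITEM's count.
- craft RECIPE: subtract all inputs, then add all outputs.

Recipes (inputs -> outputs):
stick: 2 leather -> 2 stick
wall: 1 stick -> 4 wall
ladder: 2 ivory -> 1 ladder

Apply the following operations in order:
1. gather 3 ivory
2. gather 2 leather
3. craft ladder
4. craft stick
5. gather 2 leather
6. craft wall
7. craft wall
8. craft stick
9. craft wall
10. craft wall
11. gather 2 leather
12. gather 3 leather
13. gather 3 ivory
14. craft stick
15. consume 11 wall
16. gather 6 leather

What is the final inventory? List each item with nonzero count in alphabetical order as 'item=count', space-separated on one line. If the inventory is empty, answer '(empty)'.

After 1 (gather 3 ivory): ivory=3
After 2 (gather 2 leather): ivory=3 leather=2
After 3 (craft ladder): ivory=1 ladder=1 leather=2
After 4 (craft stick): ivory=1 ladder=1 stick=2
After 5 (gather 2 leather): ivory=1 ladder=1 leather=2 stick=2
After 6 (craft wall): ivory=1 ladder=1 leather=2 stick=1 wall=4
After 7 (craft wall): ivory=1 ladder=1 leather=2 wall=8
After 8 (craft stick): ivory=1 ladder=1 stick=2 wall=8
After 9 (craft wall): ivory=1 ladder=1 stick=1 wall=12
After 10 (craft wall): ivory=1 ladder=1 wall=16
After 11 (gather 2 leather): ivory=1 ladder=1 leather=2 wall=16
After 12 (gather 3 leather): ivory=1 ladder=1 leather=5 wall=16
After 13 (gather 3 ivory): ivory=4 ladder=1 leather=5 wall=16
After 14 (craft stick): ivory=4 ladder=1 leather=3 stick=2 wall=16
After 15 (consume 11 wall): ivory=4 ladder=1 leather=3 stick=2 wall=5
After 16 (gather 6 leather): ivory=4 ladder=1 leather=9 stick=2 wall=5

Answer: ivory=4 ladder=1 leather=9 stick=2 wall=5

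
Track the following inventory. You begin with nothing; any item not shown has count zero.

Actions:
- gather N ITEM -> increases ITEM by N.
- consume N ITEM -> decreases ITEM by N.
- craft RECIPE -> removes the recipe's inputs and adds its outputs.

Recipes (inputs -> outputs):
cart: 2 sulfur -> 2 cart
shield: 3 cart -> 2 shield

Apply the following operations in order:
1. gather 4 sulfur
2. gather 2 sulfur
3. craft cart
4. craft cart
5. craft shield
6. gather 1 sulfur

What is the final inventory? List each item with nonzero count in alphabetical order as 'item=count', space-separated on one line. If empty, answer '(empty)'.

Answer: cart=1 shield=2 sulfur=3

Derivation:
After 1 (gather 4 sulfur): sulfur=4
After 2 (gather 2 sulfur): sulfur=6
After 3 (craft cart): cart=2 sulfur=4
After 4 (craft cart): cart=4 sulfur=2
After 5 (craft shield): cart=1 shield=2 sulfur=2
After 6 (gather 1 sulfur): cart=1 shield=2 sulfur=3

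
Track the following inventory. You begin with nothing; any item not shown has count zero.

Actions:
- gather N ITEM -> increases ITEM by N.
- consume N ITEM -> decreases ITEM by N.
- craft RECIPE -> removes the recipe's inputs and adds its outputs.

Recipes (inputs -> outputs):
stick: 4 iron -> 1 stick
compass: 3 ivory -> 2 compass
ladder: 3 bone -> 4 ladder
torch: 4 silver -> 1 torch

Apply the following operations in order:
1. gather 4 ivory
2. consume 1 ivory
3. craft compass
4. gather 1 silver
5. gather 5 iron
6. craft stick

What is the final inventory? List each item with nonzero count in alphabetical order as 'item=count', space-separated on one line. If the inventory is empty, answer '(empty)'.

After 1 (gather 4 ivory): ivory=4
After 2 (consume 1 ivory): ivory=3
After 3 (craft compass): compass=2
After 4 (gather 1 silver): compass=2 silver=1
After 5 (gather 5 iron): compass=2 iron=5 silver=1
After 6 (craft stick): compass=2 iron=1 silver=1 stick=1

Answer: compass=2 iron=1 silver=1 stick=1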